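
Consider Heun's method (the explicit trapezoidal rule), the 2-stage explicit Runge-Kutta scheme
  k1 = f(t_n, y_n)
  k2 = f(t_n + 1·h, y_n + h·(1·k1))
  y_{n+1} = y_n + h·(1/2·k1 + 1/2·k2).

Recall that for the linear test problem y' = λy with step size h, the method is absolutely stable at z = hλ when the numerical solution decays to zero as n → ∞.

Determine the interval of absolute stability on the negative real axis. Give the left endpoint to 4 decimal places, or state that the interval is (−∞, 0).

z∈(-2.0000,0).

Set f=λy, z=hλ:
  order 2, 2-stage ⇒ R(z)=1+z+z^2/2
  (e.g. R(-0.63)=0.56845, |R|=0.56845)

Boundary: |R(x)|=1, x<0.
x=-0.63: |R|=0.5684
|R(-2.35)|=1.4113 |R(-1.53)|=0.6404 |R(-0.53)|=0.6104
Bisect:
  x_lo=-2.5020 |R|=1.6281  x_hi=-0.1525 |R|=0.8591
  mid=-1.32729 |R|=0.55356 →hi
  mid=-1.91466 |R|=0.91830 →hi
  mid=-2.20835 |R|=1.23006 →lo
  mid=-2.06151 |R|=1.06340 →lo
  mid=-1.98809 |R|=0.98816 →hi
  mid=-2.02480 |R|=1.02510 →lo
  mid=-2.00644 |R|=1.00646 →lo
  mid=-1.99726 |R|=0.99727 →hi
  mid=-2.00185 |R|=1.00185 →lo
  ...
  [-2.00013,-1.99999] ⇒ x*=-2.0000
Interval (-2.0000, 0).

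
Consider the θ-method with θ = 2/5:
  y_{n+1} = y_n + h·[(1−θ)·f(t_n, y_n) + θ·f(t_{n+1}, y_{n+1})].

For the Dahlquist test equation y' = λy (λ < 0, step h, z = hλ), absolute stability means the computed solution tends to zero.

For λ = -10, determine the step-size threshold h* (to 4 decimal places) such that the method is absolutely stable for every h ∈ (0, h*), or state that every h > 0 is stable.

Set f=λy, z=hλ:
  y_{n+1} = y_n + z·[3/5·y_n + 2/5·y_{n+1}] ⇒ (1 − 2/5z)y_{n+1} = (1 + 3/5z)y_n
  ⇒ R(z) = (1 + 3/5z)/(1 − 2/5z).

Boundary: |R(x)|=1, x<0.
x=-1.14: |R|=0.2170
R=−1: 1+3/5x = −1+2/5x ⇒ -1/5x=2 ⇒ x=2/(-1/5)=-10.0000
Confirm numerically:
  x=-6.641: |R|=0.81627 <1
  x=-5.483: |R|=0.71709 <1
  x=-4.248: |R|=0.57380 <1
  x=-10.047: |R|=1.00187 >1
  x=-10.033: |R|=1.00132 >1
So |R|<1 on (-10.0000, 0).

(-10.0000,0); λ=-10 ⇒ h* = (10)/10 = 1.0000.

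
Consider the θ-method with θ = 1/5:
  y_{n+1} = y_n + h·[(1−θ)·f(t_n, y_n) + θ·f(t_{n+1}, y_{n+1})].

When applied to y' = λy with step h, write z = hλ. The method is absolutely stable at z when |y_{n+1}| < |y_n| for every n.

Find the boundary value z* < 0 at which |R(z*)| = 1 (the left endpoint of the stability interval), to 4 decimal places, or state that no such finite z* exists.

left endpoint -3.3333.

Set f=λy, z=hλ:
  y_{n+1} = y_n + z·[4/5·y_n + 1/5·y_{n+1}] ⇒ (1 − 1/5z)y_{n+1} = (1 + 4/5z)y_n
  Hence R(z) = (1 + 4/5z)/(1 − 1/5z).

Need |R(x)|<1, x<0.
x=-1.1: |R|=0.0984
R=−1: 1+4/5x = −1+1/5x ⇒ -3/5x=2 ⇒ x=2/(-3/5)=-3.3333
Confirm numerically:
  x=-3.073: |R|=0.90326 <1
  x=-2.618: |R|=0.71830 <1
  x=-2.190: |R|=0.52295 <1
  x=-2.161: |R|=0.50887 <1
  x=-3.658: |R|=1.11250 >1
  x=-3.471: |R|=1.04875 >1
  x=-3.442: |R|=1.03862 >1
So |R|<1 on (-3.3333, 0).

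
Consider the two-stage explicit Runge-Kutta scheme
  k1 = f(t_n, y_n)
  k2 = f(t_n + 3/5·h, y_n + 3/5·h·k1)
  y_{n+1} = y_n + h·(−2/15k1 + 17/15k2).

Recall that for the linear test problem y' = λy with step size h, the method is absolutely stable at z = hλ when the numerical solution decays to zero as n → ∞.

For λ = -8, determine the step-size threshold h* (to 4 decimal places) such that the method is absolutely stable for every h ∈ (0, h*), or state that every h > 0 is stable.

Set f=λy, z=hλ:
  k1=λy_n ⇒ h·k1=z·y_n;  k2=λ(1+3/5z)y_n ⇒ h·k2=z(1+3/5z)y_n
  y_{n+1}/y_n = 1 − 2/15z + 17/15z(1+3/5z) = 1 + z + 17/25z²
  R(z) = 1 + z + 17/25z².

Solve |R(x)|<1 on ℝ⁻.
x=-0.87: |R|=0.6447
R=1: x+17/25x²=0 ⇒ x=−25/17=-1.4706; min R=1−1/(4·17/25)=0.6324>−1
Confirm numerically:
  x=-1.193: |R|=0.77481 <1
  x=-0.976: |R|=0.67175 <1
  x=-0.762: |R|=0.63284 <1
  x=-1.611: |R|=1.15382 >1
  x=-1.607: |R|=1.14907 >1
Interval (-1.4706, 0).

(-1.4706,0); λ=-8 ⇒ h* = (25/17)/8 = 0.1838.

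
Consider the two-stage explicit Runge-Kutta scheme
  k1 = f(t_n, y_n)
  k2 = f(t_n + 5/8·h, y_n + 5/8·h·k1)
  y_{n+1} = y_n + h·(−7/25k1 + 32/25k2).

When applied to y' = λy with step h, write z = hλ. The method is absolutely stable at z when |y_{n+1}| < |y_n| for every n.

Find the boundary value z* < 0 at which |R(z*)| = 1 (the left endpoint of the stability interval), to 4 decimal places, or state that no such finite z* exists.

On y'=λy, z=hλ:
  k1=λy_n ⇒ h·k1=z·y_n;  k2=λ(1+5/8z)y_n ⇒ h·k2=z(1+5/8z)y_n
  y_{n+1}/y_n = 1 − 7/25z + 32/25z(1+5/8z) = 1 + z + 4/5z²
  Hence R(z) = 1 + z + 4/5z².

Solve |R(x)|<1 on ℝ⁻.
x=-0.54: |R|=0.6933
R=1: x+4/5x²=0 ⇒ x=−5/4=-1.2500; min R=1−1/(4·4/5)=0.6875>−1
Confirm numerically:
  x=-1.089: |R|=0.85974 <1
  x=-0.993: |R|=0.79584 <1
  x=-0.735: |R|=0.69718 <1
  x=-0.690: |R|=0.69088 <1
  x=-1.847: |R|=1.88213 >1
  x=-1.816: |R|=1.82228 >1
  x=-1.676: |R|=1.57118 >1
Interval (-1.2500, 0).

left endpoint -1.2500.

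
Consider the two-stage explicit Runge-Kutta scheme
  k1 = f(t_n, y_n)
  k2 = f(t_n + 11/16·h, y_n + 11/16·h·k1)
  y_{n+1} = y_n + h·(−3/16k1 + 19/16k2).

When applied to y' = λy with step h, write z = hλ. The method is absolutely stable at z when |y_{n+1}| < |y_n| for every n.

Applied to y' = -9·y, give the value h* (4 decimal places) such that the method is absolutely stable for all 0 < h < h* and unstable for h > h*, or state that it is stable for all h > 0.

(-1.2249,0); λ=-9 ⇒ h* = (256/209)/9 = 0.1361.

On y'=λy, z=hλ:
  k1=λy_n ⇒ h·k1=z·y_n;  k2=λ(1+11/16z)y_n ⇒ h·k2=z(1+11/16z)y_n
  y_{n+1}/y_n = 1 − 3/16z + 19/16z(1+11/16z) = 1 + z + 209/256z²
  Hence R(z) = 1 + z + 209/256z².

Need |R(x)|<1, x<0.
x=-1.57: |R|=1.4424
R=1: x+209/256x²=0 ⇒ x=−256/209=-1.2249; min R=1−1/(4·209/256)=0.6938>−1
Confirm numerically:
  x=-0.739: |R|=0.70686 <1
  x=-0.679: |R|=0.69740 <1
  x=-0.585: |R|=0.69439 <1
  x=-1.824: |R|=1.89216 >1
  x=-1.691: |R|=1.64350 >1
  x=-1.675: |R|=1.61553 >1
Stable set (-1.2249, 0).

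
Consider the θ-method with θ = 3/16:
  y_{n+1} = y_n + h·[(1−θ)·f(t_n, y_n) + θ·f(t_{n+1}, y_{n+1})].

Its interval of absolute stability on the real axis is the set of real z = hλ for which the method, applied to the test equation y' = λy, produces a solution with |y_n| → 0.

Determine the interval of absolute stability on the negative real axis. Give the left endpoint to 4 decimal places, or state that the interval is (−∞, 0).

(-3.2000, 0).

Test eqn y'=λy, z=hλ:
  y_{n+1} = y_n + z·[13/16·y_n + 3/16·y_{n+1}] ⇒ (1 − 3/16z)y_{n+1} = (1 + 13/16z)y_n
  so R(z) = (1 + 13/16z)/(1 − 3/16z).

Find x<0 with |R(x)|<1.
x=-1: |R|=0.1579
R=−1: 1+13/16x = −1+3/16x ⇒ -5/8x=2 ⇒ x=2/(-5/8)=-3.2000
Confirm numerically:
  x=-2.949: |R|=0.89898 <1
  x=-1.673: |R|=0.27351 <1
  x=-1.353: |R|=0.07922 <1
  x=-3.706: |R|=1.18659 >1
  x=-3.578: |R|=1.14139 >1
Interval (-3.2000, 0).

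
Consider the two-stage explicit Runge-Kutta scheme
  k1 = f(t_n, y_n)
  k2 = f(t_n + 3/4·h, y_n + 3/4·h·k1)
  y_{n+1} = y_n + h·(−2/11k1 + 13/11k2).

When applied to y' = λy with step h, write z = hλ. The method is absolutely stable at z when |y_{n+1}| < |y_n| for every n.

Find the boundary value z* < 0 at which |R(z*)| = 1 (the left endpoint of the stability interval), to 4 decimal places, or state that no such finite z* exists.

z* = -1.1282.

Set f=λy, z=hλ:
  k1=λy_n ⇒ h·k1=z·y_n;  k2=λ(1+3/4z)y_n ⇒ h·k2=z(1+3/4z)y_n
  y_{n+1}/y_n = 1 − 2/11z + 13/11z(1+3/4z) = 1 + z + 39/44z²
  Hence R(z) = 1 + z + 39/44z².

Find x<0 with |R(x)|<1.
x=-0.35: |R|=0.7586
R=1: x+39/44x²=0 ⇒ x=−44/39=-1.1282; min R=1−1/(4·39/44)=0.7179>−1
Confirm numerically:
  x=-1.017: |R|=0.89976 <1
  x=-0.883: |R|=0.80809 <1
  x=-0.595: |R|=0.71879 <1
  x=-1.630: |R|=1.72498 >1
  x=-1.559: |R|=1.59529 >1
  x=-1.283: |R|=1.17603 >1
Stable set (-1.1282, 0).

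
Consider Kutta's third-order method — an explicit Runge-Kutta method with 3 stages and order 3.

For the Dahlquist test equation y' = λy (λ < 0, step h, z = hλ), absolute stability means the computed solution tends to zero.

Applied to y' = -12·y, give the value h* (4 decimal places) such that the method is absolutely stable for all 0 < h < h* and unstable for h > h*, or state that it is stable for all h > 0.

(-2.5127,0); λ=-12 ⇒ h* = 0.2094.

With y'=λy (z=hλ):
  order 3, 3-stage ⇒ R(z)=1+z+z^2/2+z^3/6
  (e.g. R(-0.32)=0.72574, |R|=0.72574)

Need |R(x)|<1, x<0.
x=-0.32: |R|=0.7257
|R(-2.85)|=1.6469 |R(-2.17)|=0.5186 |R(-0.84)|=0.4140
Bisect:
  x_lo=-2.8532 |R|=1.6541  x_hi=-0.2593 |R|=0.7714
  mid=-1.55627 |R|=0.02651 →hi
  mid=-2.20475 |R|=0.56048 →hi
  mid=-2.52899 |R|=1.02691 →lo
  mid=-2.36687 |R|=0.77573 →hi
  mid=-2.44793 |R|=0.89656 →hi
  mid=-2.48846 |R|=0.96051 →hi
  mid=-2.50873 |R|=0.99340 →hi
  ...
  [-2.51284,-2.51268] ⇒ x*=-2.5127
Stable set (-2.5127, 0).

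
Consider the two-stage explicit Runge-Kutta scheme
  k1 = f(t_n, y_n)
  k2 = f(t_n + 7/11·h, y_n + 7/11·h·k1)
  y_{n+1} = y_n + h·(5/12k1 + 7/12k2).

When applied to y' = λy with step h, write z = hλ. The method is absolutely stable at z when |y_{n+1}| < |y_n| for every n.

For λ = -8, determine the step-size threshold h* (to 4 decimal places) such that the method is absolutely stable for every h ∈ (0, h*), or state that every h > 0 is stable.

(-2.6939,0); λ=-8 ⇒ h* = (132/49)/8 = 0.3367.

Test eqn y'=λy, z=hλ:
  k1=λy_n ⇒ h·k1=z·y_n;  k2=λ(1+7/11z)y_n ⇒ h·k2=z(1+7/11z)y_n
  y_{n+1}/y_n = 1 + 5/12z + 7/12z(1+7/11z) = 1 + z + 49/132z²
  so R(z) = 1 + z + 49/132z².

Find x<0 with |R(x)|<1.
x=-0.77: |R|=0.4501
R=1: x+49/132x²=0 ⇒ x=−132/49=-2.6939; min R=1−1/(4·49/132)=0.3265>−1
Confirm numerically:
  x=-2.601: |R|=0.91032 <1
  x=-2.234: |R|=0.61863 <1
  x=-1.392: |R|=0.32728 <1
  x=-3.179: |R|=1.57248 >1
  x=-3.065: |R|=1.42225 >1
  x=-3.004: |R|=1.34582 >1
Stable set (-2.6939, 0).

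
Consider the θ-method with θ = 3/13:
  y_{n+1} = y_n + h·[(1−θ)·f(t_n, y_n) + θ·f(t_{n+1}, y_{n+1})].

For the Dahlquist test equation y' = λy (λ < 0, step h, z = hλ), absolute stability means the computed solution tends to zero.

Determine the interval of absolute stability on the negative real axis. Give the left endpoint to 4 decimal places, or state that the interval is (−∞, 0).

(-3.7143, 0).

With y'=λy (z=hλ):
  y_{n+1} = y_n + z·[10/13·y_n + 3/13·y_{n+1}] ⇒ (1 − 3/13z)y_{n+1} = (1 + 10/13z)y_n
  ⇒ R(z) = (1 + 10/13z)/(1 − 3/13z).

Solve |R(x)|<1 on ℝ⁻.
x=-0.62: |R|=0.4576
R=−1: 1+10/13x = −1+3/13x ⇒ -7/13x=2 ⇒ x=2/(-7/13)=-3.7143
Confirm numerically:
  x=-3.556: |R|=0.95319 <1
  x=-3.050: |R|=0.79007 <1
  x=-2.274: |R|=0.49137 <1
  x=-1.605: |R|=0.17120 <1
  x=-4.298: |R|=1.15780 >1
  x=-4.016: |R|=1.08432 >1
So |R|<1 on (-3.7143, 0).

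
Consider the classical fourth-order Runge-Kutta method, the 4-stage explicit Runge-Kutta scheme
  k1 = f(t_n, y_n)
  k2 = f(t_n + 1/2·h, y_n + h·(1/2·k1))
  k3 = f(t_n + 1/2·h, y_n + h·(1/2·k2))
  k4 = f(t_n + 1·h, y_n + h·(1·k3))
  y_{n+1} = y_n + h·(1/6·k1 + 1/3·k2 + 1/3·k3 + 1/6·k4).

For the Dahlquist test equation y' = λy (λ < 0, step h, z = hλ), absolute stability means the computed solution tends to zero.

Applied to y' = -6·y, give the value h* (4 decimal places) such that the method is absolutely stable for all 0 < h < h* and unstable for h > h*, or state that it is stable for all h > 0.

Test eqn y'=λy, z=hλ:
  order 4, 4-stage ⇒ R(z)=1+z+z^2/2+z^3/6+z^4/24
  (e.g. R(-0.35)=0.70473, |R|=0.70473)

Solve |R(x)|<1 on ℝ⁻.
x=-0.35: |R|=0.7047
|R(-1.42)|=0.2804 |R(-1.18)|=0.3231 |R(-1.14)|=0.3332
Bisect:
  x_lo=-3.6165 |R|=3.1673  x_hi=-0.1348 |R|=0.8739
  mid=-1.87567 |R|=0.29931 →hi
  mid=-2.74609 |R|=0.94249 →hi
  mid=-3.18131 |R|=1.78073 →lo
  mid=-2.96370 |R|=1.30403 →lo
  mid=-2.85490 |R|=1.11011 →lo
  mid=-2.80049 |R|=1.02316 →lo
  mid=-2.77329 |R|=0.98206 →hi
  mid=-2.78689 |R|=1.00242 →lo
  mid=-2.78009 |R|=0.99219 →hi
  mid=-2.78349 |R|=0.99729 →hi
  ...
  [-2.78541,-2.78519] ⇒ x*=-2.7853
Interval (-2.7853, 0).

(-2.7853,0); λ=-6 ⇒ h* = 0.4642.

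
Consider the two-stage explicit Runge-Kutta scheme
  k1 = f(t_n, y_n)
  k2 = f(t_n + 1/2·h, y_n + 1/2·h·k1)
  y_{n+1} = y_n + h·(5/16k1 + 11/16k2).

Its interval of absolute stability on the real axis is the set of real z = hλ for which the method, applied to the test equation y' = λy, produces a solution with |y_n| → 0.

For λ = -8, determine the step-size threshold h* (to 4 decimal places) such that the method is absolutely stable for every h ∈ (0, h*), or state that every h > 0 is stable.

Set f=λy, z=hλ:
  k1=λy_n ⇒ h·k1=z·y_n;  k2=λ(1+1/2z)y_n ⇒ h·k2=z(1+1/2z)y_n
  y_{n+1}/y_n = 1 + 5/16z + 11/16z(1+1/2z) = 1 + z + 11/32z²
  ⇒ R(z) = 1 + z + 11/32z².

Solve |R(x)|<1 on ℝ⁻.
x=-1.53: |R|=0.2747
R=1: x+11/32x²=0 ⇒ x=−32/11=-2.9091; min R=1−1/(4·11/32)=0.2727>−1
Confirm numerically:
  x=-2.561: |R|=0.69356 <1
  x=-2.151: |R|=0.43946 <1
  x=-1.200: |R|=0.29500 <1
  x=-3.235: |R|=1.36242 >1
  x=-3.223: |R|=1.34778 >1
Stable set (-2.9091, 0).

(-2.9091,0); λ=-8 ⇒ h* = (32/11)/8 = 0.3636.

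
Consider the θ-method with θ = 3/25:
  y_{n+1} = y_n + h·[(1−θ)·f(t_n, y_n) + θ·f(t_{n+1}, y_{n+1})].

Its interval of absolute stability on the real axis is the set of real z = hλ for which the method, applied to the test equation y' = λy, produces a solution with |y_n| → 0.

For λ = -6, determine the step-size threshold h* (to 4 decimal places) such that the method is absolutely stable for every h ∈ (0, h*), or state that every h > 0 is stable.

(-2.6316,0); λ=-6 ⇒ h* = (50/19)/6 = 0.4386.

On y'=λy, z=hλ:
  y_{n+1} = y_n + z·[22/25·y_n + 3/25·y_{n+1}] ⇒ (1 − 3/25z)y_{n+1} = (1 + 22/25z)y_n
  R(z) = (1 + 22/25z)/(1 − 3/25z).

Solve |R(x)|<1 on ℝ⁻.
x=-1.78: |R|=0.4667
R=−1: 1+22/25x = −1+3/25x ⇒ -19/25x=2 ⇒ x=2/(-19/25)=-2.6316
Confirm numerically:
  x=-2.557: |R|=0.95663 <1
  x=-1.289: |R|=0.11633 <1
  x=-1.164: |R|=0.02134 <1
  x=-3.165: |R|=1.29381 >1
  x=-3.047: |R|=1.23119 >1
Interval (-2.6316, 0).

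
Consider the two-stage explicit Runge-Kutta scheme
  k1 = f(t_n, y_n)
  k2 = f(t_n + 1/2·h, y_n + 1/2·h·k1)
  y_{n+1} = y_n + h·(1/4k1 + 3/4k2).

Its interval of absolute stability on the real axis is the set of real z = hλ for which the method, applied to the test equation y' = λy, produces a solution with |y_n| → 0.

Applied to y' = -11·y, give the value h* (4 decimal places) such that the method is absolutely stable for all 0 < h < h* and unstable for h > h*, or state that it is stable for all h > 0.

Test eqn y'=λy, z=hλ:
  k1=λy_n ⇒ h·k1=z·y_n;  k2=λ(1+1/2z)y_n ⇒ h·k2=z(1+1/2z)y_n
  y_{n+1}/y_n = 1 + 1/4z + 3/4z(1+1/2z) = 1 + z + 3/8z²
  so R(z) = 1 + z + 3/8z².

Need |R(x)|<1, x<0.
x=-1.79: |R|=0.4115
R=1: x+3/8x²=0 ⇒ x=−8/3=-2.6667; min R=1−1/(4·3/8)=0.3333>−1
Confirm numerically:
  x=-2.449: |R|=0.80010 <1
  x=-2.301: |R|=0.68448 <1
  x=-1.935: |R|=0.46908 <1
  x=-1.393: |R|=0.33467 <1
  x=-2.978: |R|=1.34768 >1
  x=-2.828: |R|=1.17109 >1
  x=-2.756: |R|=1.09233 >1
So |R|<1 on (-2.6667, 0).

(-2.6667,0); λ=-11 ⇒ h* = (8/3)/11 = 0.2424.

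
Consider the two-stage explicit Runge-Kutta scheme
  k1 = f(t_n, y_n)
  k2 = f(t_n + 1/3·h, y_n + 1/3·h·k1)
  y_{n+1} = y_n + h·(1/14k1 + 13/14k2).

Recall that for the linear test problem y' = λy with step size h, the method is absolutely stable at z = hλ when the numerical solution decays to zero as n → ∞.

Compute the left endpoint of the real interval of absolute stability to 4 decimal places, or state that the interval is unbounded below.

left endpoint -3.2308.

On y'=λy, z=hλ:
  k1=λy_n ⇒ h·k1=z·y_n;  k2=λ(1+1/3z)y_n ⇒ h·k2=z(1+1/3z)y_n
  y_{n+1}/y_n = 1 + 1/14z + 13/14z(1+1/3z) = 1 + z + 13/42z²
  R(z) = 1 + z + 13/42z².

Boundary: |R(x)|=1, x<0.
x=-0.42: |R|=0.6346
R=1: x+13/42x²=0 ⇒ x=−42/13=-3.2308; min R=1−1/(4·13/42)=0.1923>−1
Confirm numerically:
  x=-2.948: |R|=0.74198 <1
  x=-2.591: |R|=0.48692 <1
  x=-1.952: |R|=0.22738 <1
  x=-1.778: |R|=0.20049 <1
  x=-3.763: |R|=1.61991 >1
  x=-3.630: |R|=1.44856 >1
  x=-3.555: |R|=1.35677 >1
Interval (-3.2308, 0).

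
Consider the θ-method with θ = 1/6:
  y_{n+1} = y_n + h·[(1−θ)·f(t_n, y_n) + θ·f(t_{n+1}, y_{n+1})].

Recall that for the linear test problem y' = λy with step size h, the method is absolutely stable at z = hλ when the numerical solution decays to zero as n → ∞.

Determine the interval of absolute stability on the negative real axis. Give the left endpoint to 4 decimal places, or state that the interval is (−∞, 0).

(-3.0000, 0).

Test eqn y'=λy, z=hλ:
  y_{n+1} = y_n + z·[5/6·y_n + 1/6·y_{n+1}] ⇒ (1 − 1/6z)y_{n+1} = (1 + 5/6z)y_n
  so R(z) = (1 + 5/6z)/(1 − 1/6z).

Need |R(x)|<1, x<0.
x=-1.18: |R|=0.0139
R=−1: 1+5/6x = −1+1/6x ⇒ -2/3x=2 ⇒ x=2/(-2/3)=-3.0000
Confirm numerically:
  x=-1.830: |R|=0.40230 <1
  x=-1.726: |R|=0.34041 <1
  x=-1.375: |R|=0.11864 <1
  x=-1.296: |R|=0.06579 <1
  x=-3.270: |R|=1.11650 >1
  x=-3.196: |R|=1.08525 >1
So |R|<1 on (-3.0000, 0).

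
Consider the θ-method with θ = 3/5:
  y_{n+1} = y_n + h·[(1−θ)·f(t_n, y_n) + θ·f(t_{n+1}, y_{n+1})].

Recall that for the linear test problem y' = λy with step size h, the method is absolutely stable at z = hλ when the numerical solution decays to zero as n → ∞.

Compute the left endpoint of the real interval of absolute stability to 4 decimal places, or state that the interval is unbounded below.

interval (−∞, 0).

Set f=λy, z=hλ:
  y_{n+1} = y_n + z·[2/5·y_n + 3/5·y_{n+1}] ⇒ (1 − 3/5z)y_{n+1} = (1 + 2/5z)y_n
  so R(z) = (1 + 2/5z)/(1 − 3/5z).

Solve |R(x)|<1 on ℝ⁻.
x=-1.16: |R|=0.3160
x=-2: |R|=0.0909
x=-10: |R|=0.4286
x=-100: |R|=0.6393
θ=3/5≥1/2 ⇒ |1+2/5x|<|1−3/5x| ∀x<0 ⇒ unbounded interval.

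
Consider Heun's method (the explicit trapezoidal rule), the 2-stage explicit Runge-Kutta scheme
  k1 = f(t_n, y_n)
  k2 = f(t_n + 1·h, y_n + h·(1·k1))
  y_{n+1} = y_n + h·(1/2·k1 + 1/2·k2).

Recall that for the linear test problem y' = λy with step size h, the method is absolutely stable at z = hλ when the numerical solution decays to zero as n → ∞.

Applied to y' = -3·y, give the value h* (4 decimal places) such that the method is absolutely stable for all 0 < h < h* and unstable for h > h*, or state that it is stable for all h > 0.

(-2.0000,0); λ=-3 ⇒ h* = 0.6667.

Set f=λy, z=hλ:
  order 2, 2-stage ⇒ R(z)=1+z+z^2/2
  (e.g. R(-0.6)=0.58000, |R|=0.58000)

Find x<0 with |R(x)|<1.
x=-0.6: |R|=0.5800
|R(-2.12)|=1.1272 |R(-1.95)|=0.9512 |R(-0.54)|=0.6058
Bisect:
  x_lo=-2.8067 |R|=2.1321  x_hi=-0.3616 |R|=0.7038
  mid=-1.58413 |R|=0.67060 →hi
  mid=-2.19540 |R|=1.21450 →lo
  mid=-1.88977 |R|=0.89584 →hi
  mid=-2.04259 |R|=1.04349 →lo
  mid=-1.96618 |R|=0.96675 →hi
  mid=-2.00438 |R|=1.00439 →lo
  mid=-1.98528 |R|=0.98539 →hi
  mid=-1.99483 |R|=0.99484 →hi
  mid=-1.99960 |R|=0.99960 →hi
  mid=-2.00199 |R|=1.00199 →lo
  ...
  [-2.00005,-1.99990] ⇒ x*=-2.0000
Interval (-2.0000, 0).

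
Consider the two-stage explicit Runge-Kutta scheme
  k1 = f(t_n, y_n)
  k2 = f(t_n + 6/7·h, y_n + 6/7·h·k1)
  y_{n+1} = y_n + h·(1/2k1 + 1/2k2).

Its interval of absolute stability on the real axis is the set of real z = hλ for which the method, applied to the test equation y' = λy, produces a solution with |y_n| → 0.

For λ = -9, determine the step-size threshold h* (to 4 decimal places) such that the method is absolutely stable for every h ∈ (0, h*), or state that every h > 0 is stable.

(-2.3333,0); λ=-9 ⇒ h* = (7/3)/9 = 0.2593.

Set f=λy, z=hλ:
  k1=λy_n ⇒ h·k1=z·y_n;  k2=λ(1+6/7z)y_n ⇒ h·k2=z(1+6/7z)y_n
  y_{n+1}/y_n = 1 + 1/2z + 1/2z(1+6/7z) = 1 + z + 3/7z²
  Hence R(z) = 1 + z + 3/7z².

Need |R(x)|<1, x<0.
x=-0.59: |R|=0.5592
R=1: x+3/7x²=0 ⇒ x=−7/3=-2.3333; min R=1−1/(4·3/7)=0.4167>−1
Confirm numerically:
  x=-1.414: |R|=0.44288 <1
  x=-1.341: |R|=0.42969 <1
  x=-1.147: |R|=0.41683 <1
  x=-2.928: |R|=1.74622 >1
  x=-2.862: |R|=1.64845 >1
  x=-2.360: |R|=1.02697 >1
Stable set (-2.3333, 0).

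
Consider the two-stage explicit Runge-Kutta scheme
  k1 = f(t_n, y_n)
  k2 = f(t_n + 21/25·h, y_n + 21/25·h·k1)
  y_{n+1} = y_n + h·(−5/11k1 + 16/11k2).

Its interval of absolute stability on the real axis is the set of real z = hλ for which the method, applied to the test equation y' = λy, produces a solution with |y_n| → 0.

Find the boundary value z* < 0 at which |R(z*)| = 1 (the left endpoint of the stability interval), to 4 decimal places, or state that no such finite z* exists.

z* = -0.8185.

With y'=λy (z=hλ):
  k1=λy_n ⇒ h·k1=z·y_n;  k2=λ(1+21/25z)y_n ⇒ h·k2=z(1+21/25z)y_n
  y_{n+1}/y_n = 1 − 5/11z + 16/11z(1+21/25z) = 1 + z + 336/275z²
  so R(z) = 1 + z + 336/275z².

Find x<0 with |R(x)|<1.
x=-1.39: |R|=1.9707
R=1: x+336/275x²=0 ⇒ x=−275/336=-0.8185; min R=1−1/(4·336/275)=0.7954>−1
Confirm numerically:
  x=-0.796: |R|=0.97816 <1
  x=-0.783: |R|=0.96608 <1
  x=-0.778: |R|=0.96155 <1
  x=-0.625: |R|=0.85227 <1
  x=-1.328: |R|=1.82678 >1
  x=-1.207: |R|=1.57300 >1
  x=-0.962: |R|=1.16872 >1
Interval (-0.8185, 0).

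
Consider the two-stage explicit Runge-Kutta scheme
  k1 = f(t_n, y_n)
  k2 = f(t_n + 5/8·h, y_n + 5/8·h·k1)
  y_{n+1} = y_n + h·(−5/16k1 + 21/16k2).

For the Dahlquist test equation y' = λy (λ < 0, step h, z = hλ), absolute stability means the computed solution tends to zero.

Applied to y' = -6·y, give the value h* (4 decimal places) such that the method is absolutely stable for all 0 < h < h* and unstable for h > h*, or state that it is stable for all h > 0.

Test eqn y'=λy, z=hλ:
  k1=λy_n ⇒ h·k1=z·y_n;  k2=λ(1+5/8z)y_n ⇒ h·k2=z(1+5/8z)y_n
  y_{n+1}/y_n = 1 − 5/16z + 21/16z(1+5/8z) = 1 + z + 105/128z²
  ⇒ R(z) = 1 + z + 105/128z².

Boundary: |R(x)|=1, x<0.
x=-1.16: |R|=0.9438
R=1: x+105/128x²=0 ⇒ x=−128/105=-1.2190; min R=1−1/(4·105/128)=0.6952>−1
Confirm numerically:
  x=-0.867: |R|=0.74962 <1
  x=-0.717: |R|=0.70471 <1
  x=-0.688: |R|=0.70029 <1
  x=-1.707: |R|=1.68327 >1
  x=-1.695: |R|=1.66178 >1
  x=-1.363: |R|=1.16095 >1
So |R|<1 on (-1.2190, 0).

(-1.2190,0); λ=-6 ⇒ h* = (128/105)/6 = 0.2032.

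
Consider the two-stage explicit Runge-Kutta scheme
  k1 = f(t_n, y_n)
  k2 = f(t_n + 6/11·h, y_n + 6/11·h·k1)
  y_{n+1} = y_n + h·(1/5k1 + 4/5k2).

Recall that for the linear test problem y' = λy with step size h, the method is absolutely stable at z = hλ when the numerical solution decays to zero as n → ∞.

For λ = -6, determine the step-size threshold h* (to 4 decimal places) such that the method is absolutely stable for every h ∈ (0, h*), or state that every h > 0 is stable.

With y'=λy (z=hλ):
  k1=λy_n ⇒ h·k1=z·y_n;  k2=λ(1+6/11z)y_n ⇒ h·k2=z(1+6/11z)y_n
  y_{n+1}/y_n = 1 + 1/5z + 4/5z(1+6/11z) = 1 + z + 24/55z²
  ⇒ R(z) = 1 + z + 24/55z².

Boundary: |R(x)|=1, x<0.
x=-1.8: |R|=0.6138
R=1: x+24/55x²=0 ⇒ x=−55/24=-2.2917; min R=1−1/(4·24/55)=0.4271>−1
Confirm numerically:
  x=-1.939: |R|=0.70161 <1
  x=-1.879: |R|=0.66164 <1
  x=-1.158: |R|=0.42715 <1
  x=-2.667: |R|=1.43681 >1
  x=-2.600: |R|=1.34982 >1
  x=-2.429: |R|=1.14556 >1
So |R|<1 on (-2.2917, 0).

(-2.2917,0); λ=-6 ⇒ h* = (55/24)/6 = 0.3819.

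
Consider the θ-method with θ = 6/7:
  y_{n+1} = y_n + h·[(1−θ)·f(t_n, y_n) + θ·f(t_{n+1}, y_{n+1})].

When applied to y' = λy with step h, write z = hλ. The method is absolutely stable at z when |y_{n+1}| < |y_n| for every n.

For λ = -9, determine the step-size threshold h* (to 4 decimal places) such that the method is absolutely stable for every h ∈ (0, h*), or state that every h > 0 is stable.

interval (−∞, 0). Any h>0 works for λ=-9.

On y'=λy, z=hλ:
  y_{n+1} = y_n + z·[1/7·y_n + 6/7·y_{n+1}] ⇒ (1 − 6/7z)y_{n+1} = (1 + 1/7z)y_n
  so R(z) = (1 + 1/7z)/(1 − 6/7z).

Solve |R(x)|<1 on ℝ⁻.
x=-1.53: |R|=0.3381
x=-2: |R|=0.2632
x=-10: |R|=0.0448
x=-100: |R|=0.1532
θ=6/7≥1/2 ⇒ |1+1/7x|<|1−6/7x| ∀x<0 ⇒ interval (−∞,0).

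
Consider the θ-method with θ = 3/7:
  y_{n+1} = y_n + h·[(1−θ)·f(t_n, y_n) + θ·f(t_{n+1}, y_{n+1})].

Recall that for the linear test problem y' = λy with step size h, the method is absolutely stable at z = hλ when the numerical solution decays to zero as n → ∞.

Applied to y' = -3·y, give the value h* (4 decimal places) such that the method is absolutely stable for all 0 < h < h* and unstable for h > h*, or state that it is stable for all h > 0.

(-14.0000,0); λ=-3 ⇒ h* = (14)/3 = 4.6667.

Test eqn y'=λy, z=hλ:
  y_{n+1} = y_n + z·[4/7·y_n + 3/7·y_{n+1}] ⇒ (1 − 3/7z)y_{n+1} = (1 + 4/7z)y_n
  ⇒ R(z) = (1 + 4/7z)/(1 − 3/7z).

Need |R(x)|<1, x<0.
x=-0.5: |R|=0.5882
R=−1: 1+4/7x = −1+3/7x ⇒ -1/7x=2 ⇒ x=2/(-1/7)=-14.0000
Confirm numerically:
  x=-13.532: |R|=0.99017 <1
  x=-11.837: |R|=0.94912 <1
  x=-10.429: |R|=0.90673 <1
  x=-14.374: |R|=1.00746 >1
  x=-14.230: |R|=1.00463 >1
  x=-14.075: |R|=1.00152 >1
Interval (-14.0000, 0).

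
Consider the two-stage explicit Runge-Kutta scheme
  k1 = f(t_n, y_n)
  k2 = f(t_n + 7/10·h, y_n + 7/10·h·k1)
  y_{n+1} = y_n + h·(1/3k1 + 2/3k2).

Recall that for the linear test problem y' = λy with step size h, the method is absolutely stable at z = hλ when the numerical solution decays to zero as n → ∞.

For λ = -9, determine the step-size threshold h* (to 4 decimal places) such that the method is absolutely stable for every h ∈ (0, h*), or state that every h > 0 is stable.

(-2.1429,0); λ=-9 ⇒ h* = (15/7)/9 = 0.2381.

On y'=λy, z=hλ:
  k1=λy_n ⇒ h·k1=z·y_n;  k2=λ(1+7/10z)y_n ⇒ h·k2=z(1+7/10z)y_n
  y_{n+1}/y_n = 1 + 1/3z + 2/3z(1+7/10z) = 1 + z + 7/15z²
  so R(z) = 1 + z + 7/15z².

Need |R(x)|<1, x<0.
x=-1.07: |R|=0.4643
R=1: x+7/15x²=0 ⇒ x=−15/7=-2.1429; min R=1−1/(4·7/15)=0.4643>−1
Confirm numerically:
  x=-1.084: |R|=0.46436 <1
  x=-1.032: |R|=0.46501 <1
  x=-0.900: |R|=0.47800 <1
  x=-2.705: |R|=1.70961 >1
  x=-2.596: |R|=1.54897 >1
  x=-2.463: |R|=1.36797 >1
So |R|<1 on (-2.1429, 0).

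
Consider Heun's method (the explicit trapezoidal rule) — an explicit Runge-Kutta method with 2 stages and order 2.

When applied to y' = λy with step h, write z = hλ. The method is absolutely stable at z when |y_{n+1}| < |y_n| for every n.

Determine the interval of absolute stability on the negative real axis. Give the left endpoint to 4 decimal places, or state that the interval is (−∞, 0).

z∈(-2.0000,0).

With y'=λy (z=hλ):
  order 2, 2-stage ⇒ R(z)=1+z+z^2/2
  (e.g. R(-0.62)=0.57220, |R|=0.57220)

Find x<0 with |R(x)|<1.
x=-0.62: |R|=0.5722
|R(-2.25)|=1.2812 |R(-1.72)|=0.7592 |R(-0.92)|=0.5032
Bisect:
  x_lo=-2.3326 |R|=1.3879  x_hi=-0.1949 |R|=0.8241
  mid=-1.26372 |R|=0.53477 →hi
  mid=-1.79814 |R|=0.81851 →hi
  mid=-2.06535 |R|=1.06748 →lo
  mid=-1.93174 |R|=0.93407 →hi
  mid=-1.99854 |R|=0.99854 →hi
  mid=-2.03194 |R|=1.03245 →lo
  mid=-2.01524 |R|=1.01536 →lo
  ...
  [-2.00011,-1.99998] ⇒ x*=-2.0000
So |R|<1 on (-2.0000, 0).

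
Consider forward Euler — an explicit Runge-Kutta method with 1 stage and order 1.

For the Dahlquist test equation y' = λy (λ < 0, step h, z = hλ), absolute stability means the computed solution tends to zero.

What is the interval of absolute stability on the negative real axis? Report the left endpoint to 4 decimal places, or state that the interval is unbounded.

Set f=λy, z=hλ:
  order 1, 1-stage ⇒ R(z)=1+z
  (e.g. R(-0.57)=0.43000, |R|=0.43000)

Boundary: |R(x)|=1, x<0.
x=-0.57: |R|=0.4300
|R(-2.38)|=1.3800 |R(-2.32)|=1.3200 |R(-0.89)|=0.1100
Bisect:
  x_lo=-2.3496 |R|=1.3496  x_hi=-0.3269 |R|=0.6731
  mid=-1.33828 |R|=0.33828 →hi
  mid=-1.84395 |R|=0.84395 →hi
  mid=-2.09678 |R|=1.09678 →lo
  mid=-1.97037 |R|=0.97037 →hi
  mid=-2.03357 |R|=1.03357 →lo
  mid=-2.00197 |R|=1.00197 →lo
  mid=-1.98617 |R|=0.98617 →hi
  mid=-1.99407 |R|=0.99407 →hi
  ...
  [-2.00012,-2.00000] ⇒ x*=-2.0000
Interval (-2.0000, 0).

z∈(-2.0000,0).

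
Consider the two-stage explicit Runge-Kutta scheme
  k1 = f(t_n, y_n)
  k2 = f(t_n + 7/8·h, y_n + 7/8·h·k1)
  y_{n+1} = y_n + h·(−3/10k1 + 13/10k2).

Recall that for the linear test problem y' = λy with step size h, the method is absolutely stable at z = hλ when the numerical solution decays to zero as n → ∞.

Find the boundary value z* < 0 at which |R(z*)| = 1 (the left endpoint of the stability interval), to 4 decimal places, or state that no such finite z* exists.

Test eqn y'=λy, z=hλ:
  k1=λy_n ⇒ h·k1=z·y_n;  k2=λ(1+7/8z)y_n ⇒ h·k2=z(1+7/8z)y_n
  y_{n+1}/y_n = 1 − 3/10z + 13/10z(1+7/8z) = 1 + z + 91/80z²
  R(z) = 1 + z + 91/80z².

Need |R(x)|<1, x<0.
x=-1.59: |R|=2.2857
R=1: x+91/80x²=0 ⇒ x=−80/91=-0.8791; min R=1−1/(4·91/80)=0.7802>−1
Confirm numerically:
  x=-0.772: |R|=0.90593 <1
  x=-0.765: |R|=0.90069 <1
  x=-0.748: |R|=0.88844 <1
  x=-0.375: |R|=0.78496 <1
  x=-1.256: |R|=1.53845 >1
  x=-1.009: |R|=1.14907 >1
  x=-1.004: |R|=1.14262 >1
Stable set (-0.8791, 0).

left endpoint -0.8791.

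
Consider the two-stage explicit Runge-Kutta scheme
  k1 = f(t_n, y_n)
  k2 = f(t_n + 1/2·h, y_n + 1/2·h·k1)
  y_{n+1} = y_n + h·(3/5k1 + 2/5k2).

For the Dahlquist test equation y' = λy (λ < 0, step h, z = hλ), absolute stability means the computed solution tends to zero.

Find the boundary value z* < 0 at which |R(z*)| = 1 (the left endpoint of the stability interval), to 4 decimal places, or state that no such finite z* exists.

left endpoint -5.0000.

Test eqn y'=λy, z=hλ:
  k1=λy_n ⇒ h·k1=z·y_n;  k2=λ(1+1/2z)y_n ⇒ h·k2=z(1+1/2z)y_n
  y_{n+1}/y_n = 1 + 3/5z + 2/5z(1+1/2z) = 1 + z + 1/5z²
  R(z) = 1 + z + 1/5z².

Solve |R(x)|<1 on ℝ⁻.
x=-1.29: |R|=0.0428
R=1: x+1/5x²=0 ⇒ x=−5=-5.0000; min R=1−1/(4·1/5)=-0.2500>−1
Confirm numerically:
  x=-3.713: |R|=0.04427 <1
  x=-2.969: |R|=0.20601 <1
  x=-2.111: |R|=0.21974 <1
  x=-5.406: |R|=1.43897 >1
  x=-5.339: |R|=1.36198 >1
  x=-5.302: |R|=1.32024 >1
So |R|<1 on (-5.0000, 0).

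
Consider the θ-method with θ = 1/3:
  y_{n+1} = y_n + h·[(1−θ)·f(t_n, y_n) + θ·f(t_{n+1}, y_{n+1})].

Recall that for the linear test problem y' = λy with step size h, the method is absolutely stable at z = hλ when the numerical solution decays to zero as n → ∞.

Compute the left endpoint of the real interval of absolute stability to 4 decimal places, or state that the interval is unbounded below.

left endpoint -6.0000.

Test eqn y'=λy, z=hλ:
  y_{n+1} = y_n + z·[2/3·y_n + 1/3·y_{n+1}] ⇒ (1 − 1/3z)y_{n+1} = (1 + 2/3z)y_n
  so R(z) = (1 + 2/3z)/(1 − 1/3z).

Boundary: |R(x)|=1, x<0.
x=-0.7: |R|=0.4324
R=−1: 1+2/3x = −1+1/3x ⇒ -1/3x=2 ⇒ x=2/(-1/3)=-6.0000
Confirm numerically:
  x=-5.555: |R|=0.94798 <1
  x=-4.471: |R|=0.79534 <1
  x=-4.132: |R|=0.73808 <1
  x=-6.465: |R|=1.04913 >1
  x=-6.253: |R|=1.02734 >1
  x=-6.054: |R|=1.00596 >1
Interval (-6.0000, 0).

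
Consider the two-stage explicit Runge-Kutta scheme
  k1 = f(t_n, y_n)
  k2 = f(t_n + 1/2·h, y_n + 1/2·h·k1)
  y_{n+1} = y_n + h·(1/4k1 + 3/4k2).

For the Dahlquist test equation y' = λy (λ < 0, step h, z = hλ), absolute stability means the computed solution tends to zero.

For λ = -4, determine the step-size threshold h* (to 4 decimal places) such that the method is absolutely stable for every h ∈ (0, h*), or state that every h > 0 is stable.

Set f=λy, z=hλ:
  k1=λy_n ⇒ h·k1=z·y_n;  k2=λ(1+1/2z)y_n ⇒ h·k2=z(1+1/2z)y_n
  y_{n+1}/y_n = 1 + 1/4z + 3/4z(1+1/2z) = 1 + z + 3/8z²
  Hence R(z) = 1 + z + 3/8z².

Solve |R(x)|<1 on ℝ⁻.
x=-0.66: |R|=0.5033
R=1: x+3/8x²=0 ⇒ x=−8/3=-2.6667; min R=1−1/(4·3/8)=0.3333>−1
Confirm numerically:
  x=-2.639: |R|=0.97262 <1
  x=-1.984: |R|=0.49210 <1
  x=-1.319: |R|=0.33341 <1
  x=-3.212: |R|=1.65685 >1
  x=-2.911: |R|=1.26672 >1
  x=-2.812: |R|=1.15325 >1
So |R|<1 on (-2.6667, 0).

(-2.6667,0); λ=-4 ⇒ h* = (8/3)/4 = 0.6667.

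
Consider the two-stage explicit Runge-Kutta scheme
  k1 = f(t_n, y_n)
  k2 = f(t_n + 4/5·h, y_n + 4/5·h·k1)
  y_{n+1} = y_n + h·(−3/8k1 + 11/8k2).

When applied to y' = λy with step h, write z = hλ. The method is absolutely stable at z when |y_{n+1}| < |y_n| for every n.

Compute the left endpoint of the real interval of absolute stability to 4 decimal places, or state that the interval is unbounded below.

z* = -0.9091.

Test eqn y'=λy, z=hλ:
  k1=λy_n ⇒ h·k1=z·y_n;  k2=λ(1+4/5z)y_n ⇒ h·k2=z(1+4/5z)y_n
  y_{n+1}/y_n = 1 − 3/8z + 11/8z(1+4/5z) = 1 + z + 11/10z²
  R(z) = 1 + z + 11/10z².

Need |R(x)|<1, x<0.
x=-1.1: |R|=1.2310
R=1: x+11/10x²=0 ⇒ x=−10/11=-0.9091; min R=1−1/(4·11/10)=0.7727>−1
Confirm numerically:
  x=-0.861: |R|=0.95445 <1
  x=-0.526: |R|=0.77834 <1
  x=-0.504: |R|=0.77542 <1
  x=-0.379: |R|=0.77901 <1
  x=-1.488: |R|=1.94756 >1
  x=-1.352: |R|=1.65869 >1
  x=-0.984: |R|=1.08108 >1
So |R|<1 on (-0.9091, 0).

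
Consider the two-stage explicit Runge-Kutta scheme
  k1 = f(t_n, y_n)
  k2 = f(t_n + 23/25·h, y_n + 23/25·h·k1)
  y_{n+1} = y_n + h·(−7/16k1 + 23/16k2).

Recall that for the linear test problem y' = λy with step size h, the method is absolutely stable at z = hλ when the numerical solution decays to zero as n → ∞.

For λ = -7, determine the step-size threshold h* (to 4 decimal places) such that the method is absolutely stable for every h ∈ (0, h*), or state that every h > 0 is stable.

(-0.7561,0); λ=-7 ⇒ h* = (400/529)/7 = 0.1080.

Test eqn y'=λy, z=hλ:
  k1=λy_n ⇒ h·k1=z·y_n;  k2=λ(1+23/25z)y_n ⇒ h·k2=z(1+23/25z)y_n
  y_{n+1}/y_n = 1 − 7/16z + 23/16z(1+23/25z) = 1 + z + 529/400z²
  Hence R(z) = 1 + z + 529/400z².

Solve |R(x)|<1 on ℝ⁻.
x=-0.3: |R|=0.8190
R=1: x+529/400x²=0 ⇒ x=−400/529=-0.7561; min R=1−1/(4·529/400)=0.8110>−1
Confirm numerically:
  x=-0.696: |R|=0.94464 <1
  x=-0.512: |R|=0.83469 <1
  x=-0.503: |R|=0.83160 <1
  x=-1.002: |R|=1.32580 >1
  x=-0.877: |R|=1.14017 >1
So |R|<1 on (-0.7561, 0).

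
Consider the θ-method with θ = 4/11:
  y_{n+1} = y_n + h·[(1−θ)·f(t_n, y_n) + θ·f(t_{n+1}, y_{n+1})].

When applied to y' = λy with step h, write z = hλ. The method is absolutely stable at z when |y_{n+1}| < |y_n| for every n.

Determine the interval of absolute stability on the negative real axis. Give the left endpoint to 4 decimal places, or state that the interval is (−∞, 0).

With y'=λy (z=hλ):
  y_{n+1} = y_n + z·[7/11·y_n + 4/11·y_{n+1}] ⇒ (1 − 4/11z)y_{n+1} = (1 + 7/11z)y_n
  R(z) = (1 + 7/11z)/(1 − 4/11z).

Boundary: |R(x)|=1, x<0.
x=-0.57: |R|=0.5279
R=−1: 1+7/11x = −1+4/11x ⇒ -3/11x=2 ⇒ x=2/(-3/11)=-7.3333
Confirm numerically:
  x=-6.940: |R|=0.96956 <1
  x=-6.335: |R|=0.91758 <1
  x=-6.189: |R|=0.90399 <1
  x=-4.884: |R|=0.75937 <1
  x=-7.910: |R|=1.04057 >1
  x=-7.857: |R|=1.03703 >1
  x=-7.499: |R|=1.01212 >1
So |R|<1 on (-7.3333, 0).

(-7.3333, 0).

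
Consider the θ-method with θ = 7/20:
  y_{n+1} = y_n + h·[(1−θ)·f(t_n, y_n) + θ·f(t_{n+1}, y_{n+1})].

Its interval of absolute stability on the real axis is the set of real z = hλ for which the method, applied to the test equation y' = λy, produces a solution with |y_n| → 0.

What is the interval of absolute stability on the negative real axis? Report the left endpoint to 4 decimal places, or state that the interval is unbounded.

z∈(-6.6667,0).

With y'=λy (z=hλ):
  y_{n+1} = y_n + z·[13/20·y_n + 7/20·y_{n+1}] ⇒ (1 − 7/20z)y_{n+1} = (1 + 13/20z)y_n
  so R(z) = (1 + 13/20z)/(1 − 7/20z).

Solve |R(x)|<1 on ℝ⁻.
x=-1.73: |R|=0.0775
R=−1: 1+13/20x = −1+7/20x ⇒ -3/10x=2 ⇒ x=2/(-3/10)=-6.6667
Confirm numerically:
  x=-5.969: |R|=0.93225 <1
  x=-5.265: |R|=0.85208 <1
  x=-4.746: |R|=0.78347 <1
  x=-4.549: |R|=0.75491 <1
  x=-7.256: |R|=1.04995 >1
  x=-7.152: |R|=1.04156 >1
So |R|<1 on (-6.6667, 0).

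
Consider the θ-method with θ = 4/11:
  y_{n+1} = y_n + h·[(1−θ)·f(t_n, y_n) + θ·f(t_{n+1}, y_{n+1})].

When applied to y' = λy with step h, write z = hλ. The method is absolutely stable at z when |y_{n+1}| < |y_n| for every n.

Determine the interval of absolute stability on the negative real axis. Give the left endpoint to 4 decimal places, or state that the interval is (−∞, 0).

Test eqn y'=λy, z=hλ:
  y_{n+1} = y_n + z·[7/11·y_n + 4/11·y_{n+1}] ⇒ (1 − 4/11z)y_{n+1} = (1 + 7/11z)y_n
  R(z) = (1 + 7/11z)/(1 − 4/11z).

Find x<0 with |R(x)|<1.
x=-0.66: |R|=0.4677
R=−1: 1+7/11x = −1+4/11x ⇒ -3/11x=2 ⇒ x=2/(-3/11)=-7.3333
Confirm numerically:
  x=-6.895: |R|=0.96591 <1
  x=-6.221: |R|=0.90701 <1
  x=-4.570: |R|=0.71687 <1
  x=-3.931: |R|=0.61806 <1
  x=-7.643: |R|=1.02235 >1
  x=-7.605: |R|=1.01968 >1
Stable set (-7.3333, 0).

(-7.3333, 0).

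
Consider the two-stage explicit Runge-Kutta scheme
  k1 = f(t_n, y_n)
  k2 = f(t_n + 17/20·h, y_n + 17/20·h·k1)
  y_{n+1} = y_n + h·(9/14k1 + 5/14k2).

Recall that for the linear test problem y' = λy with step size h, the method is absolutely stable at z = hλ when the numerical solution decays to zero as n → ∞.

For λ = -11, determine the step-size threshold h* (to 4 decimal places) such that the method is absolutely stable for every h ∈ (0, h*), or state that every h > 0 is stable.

(-3.2941,0); λ=-11 ⇒ h* = (56/17)/11 = 0.2995.

With y'=λy (z=hλ):
  k1=λy_n ⇒ h·k1=z·y_n;  k2=λ(1+17/20z)y_n ⇒ h·k2=z(1+17/20z)y_n
  y_{n+1}/y_n = 1 + 9/14z + 5/14z(1+17/20z) = 1 + z + 17/56z²
  ⇒ R(z) = 1 + z + 17/56z².

Solve |R(x)|<1 on ℝ⁻.
x=-0.53: |R|=0.5553
R=1: x+17/56x²=0 ⇒ x=−56/17=-3.2941; min R=1−1/(4·17/56)=0.1765>−1
Confirm numerically:
  x=-3.112: |R|=0.82795 <1
  x=-2.067: |R|=0.23001 <1
  x=-1.923: |R|=0.19959 <1
  x=-3.463: |R|=1.17754 >1
  x=-3.328: |R|=1.03423 >1
Interval (-3.2941, 0).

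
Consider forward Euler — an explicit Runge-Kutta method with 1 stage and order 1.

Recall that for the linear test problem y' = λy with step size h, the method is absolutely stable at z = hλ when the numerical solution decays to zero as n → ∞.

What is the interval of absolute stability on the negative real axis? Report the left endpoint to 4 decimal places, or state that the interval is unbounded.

With y'=λy (z=hλ):
  order 1, 1-stage ⇒ R(z)=1+z
  (e.g. R(-1.07)=-0.07000, |R|=0.07000)

Boundary: |R(x)|=1, x<0.
x=-1.07: |R|=0.0700
|R(-1.86)|=0.8600 |R(-1.84)|=0.8400 |R(-1.16)|=0.1600
Bisect:
  x_lo=-2.7284 |R|=1.7284  x_hi=-0.2497 |R|=0.7503
  mid=-1.48909 |R|=0.48909 →hi
  mid=-2.10877 |R|=1.10877 →lo
  mid=-1.79893 |R|=0.79893 →hi
  mid=-1.95385 |R|=0.95385 →hi
  mid=-2.03131 |R|=1.03131 →lo
  mid=-1.99258 |R|=0.99258 →hi
  mid=-2.01194 |R|=1.01194 →lo
  ...
  [-2.00014,-1.99999] ⇒ x*=-2.0000
So |R|<1 on (-2.0000, 0).

z∈(-2.0000,0).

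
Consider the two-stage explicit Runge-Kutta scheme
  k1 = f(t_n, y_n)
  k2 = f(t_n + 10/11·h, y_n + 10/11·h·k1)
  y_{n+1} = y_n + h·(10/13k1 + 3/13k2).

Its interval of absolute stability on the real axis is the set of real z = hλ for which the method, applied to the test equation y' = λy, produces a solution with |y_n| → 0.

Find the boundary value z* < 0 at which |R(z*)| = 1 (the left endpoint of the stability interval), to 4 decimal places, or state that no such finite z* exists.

Set f=λy, z=hλ:
  k1=λy_n ⇒ h·k1=z·y_n;  k2=λ(1+10/11z)y_n ⇒ h·k2=z(1+10/11z)y_n
  y_{n+1}/y_n = 1 + 10/13z + 3/13z(1+10/11z) = 1 + z + 30/143z²
  ⇒ R(z) = 1 + z + 30/143z².

Solve |R(x)|<1 on ℝ⁻.
x=-0.36: |R|=0.6672
R=1: x+30/143x²=0 ⇒ x=−143/30=-4.7667; min R=1−1/(4·30/143)=-0.1917>−1
Confirm numerically:
  x=-3.478: |R|=0.05972 <1
  x=-3.304: |R|=0.01384 <1
  x=-3.287: |R|=0.02035 <1
  x=-2.844: |R|=0.14715 <1
  x=-5.358: |R|=1.66469 >1
  x=-5.126: |R|=1.38642 >1
Interval (-4.7667, 0).

left endpoint -4.7667.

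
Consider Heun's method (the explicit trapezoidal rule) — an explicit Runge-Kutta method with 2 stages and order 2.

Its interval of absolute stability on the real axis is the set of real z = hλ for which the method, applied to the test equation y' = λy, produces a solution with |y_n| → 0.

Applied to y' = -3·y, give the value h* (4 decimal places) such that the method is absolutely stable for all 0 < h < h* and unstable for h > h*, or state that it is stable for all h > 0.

With y'=λy (z=hλ):
  order 2, 2-stage ⇒ R(z)=1+z+z^2/2
  (e.g. R(-1.06)=0.50180, |R|=0.50180)

Solve |R(x)|<1 on ℝ⁻.
x=-1.06: |R|=0.5018
|R(-1.49)|=0.6200 |R(-0.65)|=0.5613 |R(-0.64)|=0.5648
Bisect:
  x_lo=-2.6284 |R|=1.8259  x_hi=-0.2614 |R|=0.7728
  mid=-1.44490 |R|=0.59897 →hi
  mid=-2.03667 |R|=1.03734 →lo
  mid=-1.74079 |R|=0.77438 →hi
  mid=-1.88873 |R|=0.89492 →hi
  mid=-1.96270 |R|=0.96340 →hi
  mid=-1.99969 |R|=0.99969 →hi
  mid=-2.01818 |R|=1.01834 →lo
  mid=-2.00893 |R|=1.00897 →lo
  ...
  [-2.00012,-1.99997] ⇒ x*=-2.0000
Stable set (-2.0000, 0).

(-2.0000,0); λ=-3 ⇒ h* = 0.6667.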